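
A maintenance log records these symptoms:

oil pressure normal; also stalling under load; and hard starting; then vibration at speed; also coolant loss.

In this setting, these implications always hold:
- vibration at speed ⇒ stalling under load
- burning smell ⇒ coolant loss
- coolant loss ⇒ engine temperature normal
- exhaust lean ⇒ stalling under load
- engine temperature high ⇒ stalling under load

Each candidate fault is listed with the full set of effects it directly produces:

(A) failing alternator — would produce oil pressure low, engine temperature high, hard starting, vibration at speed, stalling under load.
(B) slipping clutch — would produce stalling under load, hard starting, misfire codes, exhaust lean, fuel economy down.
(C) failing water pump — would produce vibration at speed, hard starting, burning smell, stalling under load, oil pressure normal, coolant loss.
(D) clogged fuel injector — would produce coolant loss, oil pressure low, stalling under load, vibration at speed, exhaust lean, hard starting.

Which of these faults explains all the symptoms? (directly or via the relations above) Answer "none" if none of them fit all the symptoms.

Per-candidate check:
(A) failing alternator — oil pressure normal ✗; stalling under load ✓; hard starting ✓; vibration at speed ✓; coolant loss ✗
(B) slipping clutch — oil pressure normal ✗; stalling under load ✓; hard starting ✓; vibration at speed ✗; coolant loss ✗
(C) failing water pump — accounts for every observation
(D) clogged fuel injector — fails on oil pressure normal (predicts oil pressure low, not oil pressure normal)
(C) alone accounts for all the evidence.

C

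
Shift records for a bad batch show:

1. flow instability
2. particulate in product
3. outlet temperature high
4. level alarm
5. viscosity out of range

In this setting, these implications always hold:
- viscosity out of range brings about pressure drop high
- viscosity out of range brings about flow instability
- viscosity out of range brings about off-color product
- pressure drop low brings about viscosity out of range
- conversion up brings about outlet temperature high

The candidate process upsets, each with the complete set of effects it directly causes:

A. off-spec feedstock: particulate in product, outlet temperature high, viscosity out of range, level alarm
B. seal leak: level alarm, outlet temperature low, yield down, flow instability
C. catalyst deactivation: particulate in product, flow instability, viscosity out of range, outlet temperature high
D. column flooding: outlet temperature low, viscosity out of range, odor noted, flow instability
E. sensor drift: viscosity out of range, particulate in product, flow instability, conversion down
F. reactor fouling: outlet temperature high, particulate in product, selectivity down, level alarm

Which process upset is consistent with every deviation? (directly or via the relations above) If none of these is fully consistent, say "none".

Testing each hypothesis:
(A) off-spec feedstock — flow instability + (through viscosity out of range → flow instability); particulate in product +; outlet temperature high +; level alarm +; viscosity out of range +
(B) seal leak — fails on particulate in product, outlet temperature high, viscosity out of range (predicts outlet temperature low, not outlet temperature high)
(C) catalyst deactivation — flow instability +; particulate in product +; outlet temperature high +; level alarm -; viscosity out of range +
(D) column flooding — flow instability +; particulate in product -; outlet temperature high -; level alarm -; viscosity out of range +
(E) sensor drift — does not account for outlet temperature high, level alarm
(F) reactor fouling — does not account for flow instability, viscosity out of range
(A) alone accounts for all the evidence.

A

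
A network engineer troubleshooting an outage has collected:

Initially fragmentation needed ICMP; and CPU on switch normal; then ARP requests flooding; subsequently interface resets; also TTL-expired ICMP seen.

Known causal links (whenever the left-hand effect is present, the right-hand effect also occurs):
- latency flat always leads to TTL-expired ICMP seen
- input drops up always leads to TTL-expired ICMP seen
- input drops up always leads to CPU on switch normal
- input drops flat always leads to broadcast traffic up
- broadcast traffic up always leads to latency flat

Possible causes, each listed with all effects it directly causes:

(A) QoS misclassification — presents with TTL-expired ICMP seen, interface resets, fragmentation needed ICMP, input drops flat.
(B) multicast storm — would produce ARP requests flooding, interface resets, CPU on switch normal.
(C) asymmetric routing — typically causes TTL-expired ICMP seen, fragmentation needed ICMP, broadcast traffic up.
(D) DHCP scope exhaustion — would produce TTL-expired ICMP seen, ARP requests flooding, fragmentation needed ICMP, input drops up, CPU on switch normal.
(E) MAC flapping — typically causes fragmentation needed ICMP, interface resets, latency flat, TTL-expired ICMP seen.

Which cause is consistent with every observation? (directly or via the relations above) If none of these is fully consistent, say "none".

none

For each candidate, compare predicted effects to what was observed:
(A) QoS misclassification — fragmentation needed ICMP ✓; CPU on switch normal ✗; ARP requests flooding ✗; interface resets ✓; TTL-expired ICMP seen ✓
(B) multicast storm — fragmentation needed ICMP ✗; CPU on switch normal ✓; ARP requests flooding ✓; interface resets ✓; TTL-expired ICMP seen ✗
(C) asymmetric routing — fragmentation needed ICMP ✓; CPU on switch normal ✗; ARP requests flooding ✗; interface resets ✗; TTL-expired ICMP seen ✓
(D) DHCP scope exhaustion — fragmentation needed ICMP ✓; CPU on switch normal ✓; ARP requests flooding ✓; interface resets ✗; TTL-expired ICMP seen ✓
(E) MAC flapping — fragmentation needed ICMP ✓; CPU on switch normal ✗; ARP requests flooding ✗; interface resets ✓; TTL-expired ICMP seen ✓
None of the listed candidates fits everything.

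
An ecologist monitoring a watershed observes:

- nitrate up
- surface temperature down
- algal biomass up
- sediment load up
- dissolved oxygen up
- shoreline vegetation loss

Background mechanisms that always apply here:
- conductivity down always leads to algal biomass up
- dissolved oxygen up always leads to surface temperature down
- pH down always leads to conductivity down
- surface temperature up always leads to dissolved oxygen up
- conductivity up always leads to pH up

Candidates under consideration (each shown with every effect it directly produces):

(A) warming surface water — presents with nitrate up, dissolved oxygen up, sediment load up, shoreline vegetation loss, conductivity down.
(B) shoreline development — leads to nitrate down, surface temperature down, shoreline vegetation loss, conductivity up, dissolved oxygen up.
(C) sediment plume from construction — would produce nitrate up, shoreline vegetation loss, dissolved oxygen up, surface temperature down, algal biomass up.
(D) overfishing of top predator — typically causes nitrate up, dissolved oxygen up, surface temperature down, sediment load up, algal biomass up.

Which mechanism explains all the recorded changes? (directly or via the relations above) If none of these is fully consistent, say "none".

A

Checking each candidate against the observations:
(A) warming surface water — nitrate up ✓; surface temperature down ✓ (through dissolved oxygen up → surface temperature down); algal biomass up ✓ (through conductivity down → algal biomass up); sediment load up ✓; dissolved oxygen up ✓; shoreline vegetation loss ✓
(B) shoreline development — fails on nitrate up, algal biomass up, sediment load up (predicts nitrate down, not nitrate up)
(C) sediment plume from construction — nitrate up ✓; surface temperature down ✓; algal biomass up ✓; sediment load up ✗; dissolved oxygen up ✓; shoreline vegetation loss ✓
(D) overfishing of top predator — does not account for shoreline vegetation loss
Only (A) is consistent with every observation.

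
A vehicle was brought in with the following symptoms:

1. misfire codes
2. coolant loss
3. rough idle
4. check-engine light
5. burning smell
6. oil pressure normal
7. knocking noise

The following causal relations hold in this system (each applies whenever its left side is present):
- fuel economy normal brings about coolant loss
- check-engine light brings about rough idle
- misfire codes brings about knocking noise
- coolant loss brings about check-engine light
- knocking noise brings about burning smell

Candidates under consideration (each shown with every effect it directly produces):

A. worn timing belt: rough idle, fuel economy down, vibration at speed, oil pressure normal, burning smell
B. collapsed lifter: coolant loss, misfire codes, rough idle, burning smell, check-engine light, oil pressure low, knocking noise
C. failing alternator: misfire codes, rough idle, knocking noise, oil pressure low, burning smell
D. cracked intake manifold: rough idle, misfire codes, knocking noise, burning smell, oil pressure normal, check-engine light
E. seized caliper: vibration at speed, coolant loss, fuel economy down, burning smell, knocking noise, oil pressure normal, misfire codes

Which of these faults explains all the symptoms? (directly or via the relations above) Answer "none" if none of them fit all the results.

E

Per-candidate check:
(A) worn timing belt — does not account for misfire codes, coolant loss, check-engine light, knocking noise
(B) collapsed lifter — fails on oil pressure normal (predicts oil pressure low, not oil pressure normal)
(C) failing alternator — fails on coolant loss, check-engine light, oil pressure normal (predicts oil pressure low, not oil pressure normal)
(D) cracked intake manifold — does not account for coolant loss
(E) seized caliper — misfire codes ✓; coolant loss ✓; rough idle ✓ (via coolant loss → check-engine light → rough idle); check-engine light ✓ (via coolant loss → check-engine light); burning smell ✓; oil pressure normal ✓; knocking noise ✓
Only (E) is consistent with every observation.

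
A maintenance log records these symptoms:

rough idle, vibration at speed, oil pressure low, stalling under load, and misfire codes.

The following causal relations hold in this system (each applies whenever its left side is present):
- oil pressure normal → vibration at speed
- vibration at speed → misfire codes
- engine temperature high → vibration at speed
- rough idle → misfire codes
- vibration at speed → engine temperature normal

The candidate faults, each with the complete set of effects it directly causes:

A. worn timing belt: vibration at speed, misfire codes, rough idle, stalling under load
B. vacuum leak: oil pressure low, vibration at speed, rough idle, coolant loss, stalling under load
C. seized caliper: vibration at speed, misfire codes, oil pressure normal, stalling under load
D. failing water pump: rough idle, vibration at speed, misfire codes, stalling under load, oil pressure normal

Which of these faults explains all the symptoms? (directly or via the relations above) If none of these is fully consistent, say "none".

B

For each candidate, compare predicted effects to what was observed:
(A) worn timing belt — does not account for oil pressure low
(B) vacuum leak — accounts for every observation (misfire codes by rough idle → misfire codes)
(C) seized caliper — rough idle NO; vibration at speed yes; oil pressure low NO; stalling under load yes; misfire codes yes
(D) failing water pump — rough idle yes; vibration at speed yes; oil pressure low NO; stalling under load yes; misfire codes yes
(B) alone accounts for all the evidence.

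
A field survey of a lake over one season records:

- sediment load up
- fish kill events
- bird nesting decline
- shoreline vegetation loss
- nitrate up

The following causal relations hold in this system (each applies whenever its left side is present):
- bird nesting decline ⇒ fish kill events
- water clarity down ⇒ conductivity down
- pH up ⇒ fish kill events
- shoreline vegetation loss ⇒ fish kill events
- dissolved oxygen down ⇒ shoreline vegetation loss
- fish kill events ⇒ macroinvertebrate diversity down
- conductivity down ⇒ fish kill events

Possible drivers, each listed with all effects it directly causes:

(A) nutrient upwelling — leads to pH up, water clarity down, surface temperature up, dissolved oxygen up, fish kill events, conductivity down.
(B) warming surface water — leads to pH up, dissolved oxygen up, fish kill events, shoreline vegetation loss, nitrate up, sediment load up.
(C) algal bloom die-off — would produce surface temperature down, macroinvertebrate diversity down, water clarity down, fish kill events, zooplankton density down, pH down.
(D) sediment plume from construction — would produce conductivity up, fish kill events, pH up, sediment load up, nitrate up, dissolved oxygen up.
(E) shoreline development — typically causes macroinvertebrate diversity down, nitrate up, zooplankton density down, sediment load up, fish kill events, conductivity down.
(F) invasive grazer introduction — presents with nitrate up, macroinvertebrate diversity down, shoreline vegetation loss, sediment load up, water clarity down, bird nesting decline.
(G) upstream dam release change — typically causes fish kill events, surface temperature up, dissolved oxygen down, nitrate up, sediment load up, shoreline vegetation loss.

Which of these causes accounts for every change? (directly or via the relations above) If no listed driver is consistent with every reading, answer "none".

Testing each hypothesis:
(A) nutrient upwelling — does not account for sediment load up, bird nesting decline, shoreline vegetation loss, nitrate up
(B) warming surface water — does not account for bird nesting decline
(C) algal bloom die-off — sediment load up -; fish kill events +; bird nesting decline -; shoreline vegetation loss -; nitrate up -
(D) sediment plume from construction — sediment load up +; fish kill events +; bird nesting decline -; shoreline vegetation loss -; nitrate up +
(E) shoreline development — sediment load up +; fish kill events +; bird nesting decline -; shoreline vegetation loss -; nitrate up +
(F) invasive grazer introduction — accounts for every observation (fish kill events through bird nesting decline → fish kill events)
(G) upstream dam release change — does not account for bird nesting decline
(F) is the only candidate with no mismatches.

F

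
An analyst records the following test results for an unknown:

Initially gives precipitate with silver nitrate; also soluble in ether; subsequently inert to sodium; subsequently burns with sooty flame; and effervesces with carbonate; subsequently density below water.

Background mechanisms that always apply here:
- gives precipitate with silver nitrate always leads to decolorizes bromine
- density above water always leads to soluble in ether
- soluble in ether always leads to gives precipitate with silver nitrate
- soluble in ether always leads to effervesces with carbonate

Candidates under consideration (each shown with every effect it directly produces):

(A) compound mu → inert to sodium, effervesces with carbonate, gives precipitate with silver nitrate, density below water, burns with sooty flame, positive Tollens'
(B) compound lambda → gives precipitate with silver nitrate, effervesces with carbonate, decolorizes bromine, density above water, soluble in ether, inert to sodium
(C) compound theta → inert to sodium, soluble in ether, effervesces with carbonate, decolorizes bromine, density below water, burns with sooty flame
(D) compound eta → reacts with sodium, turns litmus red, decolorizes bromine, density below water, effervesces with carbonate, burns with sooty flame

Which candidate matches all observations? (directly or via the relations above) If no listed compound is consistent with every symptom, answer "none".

Checking each candidate against the observations:
(A) compound mu — does not account for soluble in ether
(B) compound lambda — fails on burns with sooty flame, density below water (predicts density above water, not density below water)
(C) compound theta — gives precipitate with silver nitrate match (via soluble in ether → gives precipitate with silver nitrate); soluble in ether match; inert to sodium match; burns with sooty flame match; effervesces with carbonate match; density below water match
(D) compound eta — fails on gives precipitate with silver nitrate, soluble in ether, inert to sodium (predicts reacts with sodium, not inert to sodium)
(C) alone accounts for all the evidence.

C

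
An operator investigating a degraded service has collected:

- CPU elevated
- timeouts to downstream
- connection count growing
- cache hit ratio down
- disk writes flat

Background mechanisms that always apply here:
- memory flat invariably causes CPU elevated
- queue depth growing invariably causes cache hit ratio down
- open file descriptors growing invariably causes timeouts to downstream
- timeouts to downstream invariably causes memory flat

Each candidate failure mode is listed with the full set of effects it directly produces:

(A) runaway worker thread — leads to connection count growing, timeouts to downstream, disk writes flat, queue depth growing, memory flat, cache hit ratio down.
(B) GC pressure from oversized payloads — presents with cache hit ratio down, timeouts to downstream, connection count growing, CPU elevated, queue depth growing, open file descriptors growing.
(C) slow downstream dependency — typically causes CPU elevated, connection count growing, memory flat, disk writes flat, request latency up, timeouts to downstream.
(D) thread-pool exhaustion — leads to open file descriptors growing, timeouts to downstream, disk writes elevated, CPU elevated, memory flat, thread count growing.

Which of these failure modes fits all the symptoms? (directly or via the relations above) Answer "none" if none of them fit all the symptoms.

A

Per-candidate check:
(A) runaway worker thread — CPU elevated ✓ (via memory flat → CPU elevated); timeouts to downstream ✓; connection count growing ✓; cache hit ratio down ✓; disk writes flat ✓
(B) GC pressure from oversized payloads — CPU elevated ✓; timeouts to downstream ✓; connection count growing ✓; cache hit ratio down ✓; disk writes flat ✗
(C) slow downstream dependency — does not account for cache hit ratio down
(D) thread-pool exhaustion — fails on connection count growing, cache hit ratio down, disk writes flat (predicts disk writes elevated, not disk writes flat)
Only (A) is consistent with every observation.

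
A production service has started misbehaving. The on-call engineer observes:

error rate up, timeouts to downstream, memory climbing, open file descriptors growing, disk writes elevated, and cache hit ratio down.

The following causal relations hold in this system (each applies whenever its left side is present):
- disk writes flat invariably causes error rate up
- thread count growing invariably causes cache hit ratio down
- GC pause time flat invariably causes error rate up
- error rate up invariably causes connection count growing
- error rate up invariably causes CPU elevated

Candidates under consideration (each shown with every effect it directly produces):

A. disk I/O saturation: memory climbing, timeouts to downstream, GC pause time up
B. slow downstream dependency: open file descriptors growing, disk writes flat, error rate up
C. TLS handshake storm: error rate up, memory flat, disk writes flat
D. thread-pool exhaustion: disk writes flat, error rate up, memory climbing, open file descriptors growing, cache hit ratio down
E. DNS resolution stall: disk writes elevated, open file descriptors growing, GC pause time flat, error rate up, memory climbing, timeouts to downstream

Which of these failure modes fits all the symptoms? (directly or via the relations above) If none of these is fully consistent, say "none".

none

Checking each candidate against the observations:
(A) disk I/O saturation — does not account for error rate up, open file descriptors growing, disk writes elevated, cache hit ratio down
(B) slow downstream dependency — error rate up +; timeouts to downstream -; memory climbing -; open file descriptors growing +; disk writes elevated -; cache hit ratio down -
(C) TLS handshake storm — fails on timeouts to downstream, memory climbing, open file descriptors growing, disk writes elevated, cache hit ratio down (predicts memory flat, not memory climbing; predicts disk writes flat, not disk writes elevated)
(D) thread-pool exhaustion — fails on timeouts to downstream, disk writes elevated (predicts disk writes flat, not disk writes elevated)
(E) DNS resolution stall — error rate up +; timeouts to downstream +; memory climbing +; open file descriptors growing +; disk writes elevated +; cache hit ratio down -
Every candidate fails on at least one observation.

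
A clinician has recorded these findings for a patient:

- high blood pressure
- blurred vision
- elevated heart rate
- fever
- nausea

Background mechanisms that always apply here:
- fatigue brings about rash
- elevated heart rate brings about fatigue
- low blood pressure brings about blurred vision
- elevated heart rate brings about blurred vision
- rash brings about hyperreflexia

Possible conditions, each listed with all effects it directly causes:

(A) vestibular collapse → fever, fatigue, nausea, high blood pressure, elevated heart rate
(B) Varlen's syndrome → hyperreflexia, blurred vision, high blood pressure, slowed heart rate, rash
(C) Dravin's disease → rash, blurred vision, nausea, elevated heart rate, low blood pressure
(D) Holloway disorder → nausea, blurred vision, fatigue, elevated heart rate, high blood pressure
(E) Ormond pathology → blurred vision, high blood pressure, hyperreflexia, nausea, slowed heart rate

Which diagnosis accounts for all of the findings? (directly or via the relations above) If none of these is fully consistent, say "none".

A

For each candidate, compare predicted effects to what was observed:
(A) vestibular collapse — accounts for every observation (blurred vision through elevated heart rate → blurred vision)
(B) Varlen's syndrome — fails on elevated heart rate, fever, nausea (predicts slowed heart rate, not elevated heart rate)
(C) Dravin's disease — high blood pressure ✗; blurred vision ✓; elevated heart rate ✓; fever ✗; nausea ✓
(D) Holloway disorder — high blood pressure ✓; blurred vision ✓; elevated heart rate ✓; fever ✗; nausea ✓
(E) Ormond pathology — high blood pressure ✓; blurred vision ✓; elevated heart rate ✗; fever ✗; nausea ✓
(A) alone accounts for all the evidence.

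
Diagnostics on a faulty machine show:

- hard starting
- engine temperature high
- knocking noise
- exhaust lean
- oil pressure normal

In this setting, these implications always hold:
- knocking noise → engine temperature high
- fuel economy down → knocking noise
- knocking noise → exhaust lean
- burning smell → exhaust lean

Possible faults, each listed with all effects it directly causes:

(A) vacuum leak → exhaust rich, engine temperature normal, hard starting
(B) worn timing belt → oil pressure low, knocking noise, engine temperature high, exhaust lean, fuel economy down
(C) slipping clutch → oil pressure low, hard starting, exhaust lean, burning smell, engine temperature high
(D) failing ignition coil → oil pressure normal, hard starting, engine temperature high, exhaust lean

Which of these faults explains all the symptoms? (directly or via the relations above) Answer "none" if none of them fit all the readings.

For each candidate, compare predicted effects to what was observed:
(A) vacuum leak — fails on engine temperature high, knocking noise, exhaust lean, oil pressure normal (predicts engine temperature normal, not engine temperature high; predicts exhaust rich, not exhaust lean)
(B) worn timing belt — hard starting ✗; engine temperature high ✓; knocking noise ✓; exhaust lean ✓; oil pressure normal ✗
(C) slipping clutch — hard starting ✓; engine temperature high ✓; knocking noise ✗; exhaust lean ✓; oil pressure normal ✗
(D) failing ignition coil — hard starting ✓; engine temperature high ✓; knocking noise ✗; exhaust lean ✓; oil pressure normal ✓
None of the listed candidates fits everything.

none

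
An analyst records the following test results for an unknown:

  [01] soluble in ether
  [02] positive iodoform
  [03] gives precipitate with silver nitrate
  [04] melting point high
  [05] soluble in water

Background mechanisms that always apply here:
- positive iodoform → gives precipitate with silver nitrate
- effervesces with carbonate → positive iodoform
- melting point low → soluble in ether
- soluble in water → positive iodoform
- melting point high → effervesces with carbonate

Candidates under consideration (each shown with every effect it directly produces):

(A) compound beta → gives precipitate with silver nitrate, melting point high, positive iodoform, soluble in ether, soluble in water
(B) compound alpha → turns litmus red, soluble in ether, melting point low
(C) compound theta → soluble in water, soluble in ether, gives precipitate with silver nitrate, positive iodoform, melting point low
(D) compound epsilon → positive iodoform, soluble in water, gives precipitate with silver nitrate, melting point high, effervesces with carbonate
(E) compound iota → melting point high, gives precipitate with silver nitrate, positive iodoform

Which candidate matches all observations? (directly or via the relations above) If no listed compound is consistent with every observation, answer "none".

Testing each hypothesis:
(A) compound beta — accounts for every observation
(B) compound alpha — soluble in ether ✓; positive iodoform ✗; gives precipitate with silver nitrate ✗; melting point high ✗; soluble in water ✗
(C) compound theta — fails on melting point high (predicts melting point low, not melting point high)
(D) compound epsilon — does not account for soluble in ether
(E) compound iota — does not account for soluble in ether, soluble in water
(A) is the only candidate with no mismatches.

A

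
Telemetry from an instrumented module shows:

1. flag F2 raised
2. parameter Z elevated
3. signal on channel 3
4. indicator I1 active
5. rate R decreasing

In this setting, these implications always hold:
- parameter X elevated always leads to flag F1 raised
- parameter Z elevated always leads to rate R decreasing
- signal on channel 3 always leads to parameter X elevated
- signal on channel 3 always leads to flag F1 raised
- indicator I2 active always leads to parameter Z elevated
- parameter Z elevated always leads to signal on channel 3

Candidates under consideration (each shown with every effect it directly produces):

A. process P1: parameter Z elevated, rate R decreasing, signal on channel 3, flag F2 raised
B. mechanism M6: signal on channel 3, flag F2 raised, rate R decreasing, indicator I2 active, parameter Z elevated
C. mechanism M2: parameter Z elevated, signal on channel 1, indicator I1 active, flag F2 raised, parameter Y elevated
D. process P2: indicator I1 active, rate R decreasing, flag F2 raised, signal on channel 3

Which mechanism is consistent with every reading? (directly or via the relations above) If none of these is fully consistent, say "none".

For each candidate, compare predicted effects to what was observed:
(A) process P1 — does not account for indicator I1 active
(B) mechanism M6 — flag F2 raised match; parameter Z elevated match; signal on channel 3 match; indicator I1 active miss; rate R decreasing match
(C) mechanism M2 — flag F2 raised match; parameter Z elevated match; signal on channel 3 match (by parameter Z elevated → signal on channel 3); indicator I1 active match; rate R decreasing match (by parameter Z elevated → rate R decreasing)
(D) process P2 — flag F2 raised match; parameter Z elevated miss; signal on channel 3 match; indicator I1 active match; rate R decreasing match
(C) is the only candidate with no mismatches.

C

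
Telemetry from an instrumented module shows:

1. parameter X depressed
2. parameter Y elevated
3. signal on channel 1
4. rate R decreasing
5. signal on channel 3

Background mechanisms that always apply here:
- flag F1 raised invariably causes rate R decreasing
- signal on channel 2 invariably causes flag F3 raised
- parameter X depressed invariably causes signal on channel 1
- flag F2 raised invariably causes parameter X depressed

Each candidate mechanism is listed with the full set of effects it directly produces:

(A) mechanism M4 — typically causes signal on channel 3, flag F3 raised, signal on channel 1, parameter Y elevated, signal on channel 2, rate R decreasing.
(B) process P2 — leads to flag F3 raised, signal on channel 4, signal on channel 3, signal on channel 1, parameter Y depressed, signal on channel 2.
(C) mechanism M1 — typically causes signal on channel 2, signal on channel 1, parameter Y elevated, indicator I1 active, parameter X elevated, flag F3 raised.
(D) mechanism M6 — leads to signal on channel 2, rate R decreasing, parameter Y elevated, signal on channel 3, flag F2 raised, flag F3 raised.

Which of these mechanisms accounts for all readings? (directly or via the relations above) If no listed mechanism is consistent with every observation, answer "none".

For each candidate, compare predicted effects to what was observed:
(A) mechanism M4 — parameter X depressed -; parameter Y elevated +; signal on channel 1 +; rate R decreasing +; signal on channel 3 +
(B) process P2 — parameter X depressed -; parameter Y elevated -; signal on channel 1 +; rate R decreasing -; signal on channel 3 +
(C) mechanism M1 — parameter X depressed -; parameter Y elevated +; signal on channel 1 +; rate R decreasing -; signal on channel 3 -
(D) mechanism M6 — parameter X depressed + (by flag F2 raised → parameter X depressed); parameter Y elevated +; signal on channel 1 + (by flag F2 raised → parameter X depressed → signal on channel 1); rate R decreasing +; signal on channel 3 +
(D) alone accounts for all the evidence.

D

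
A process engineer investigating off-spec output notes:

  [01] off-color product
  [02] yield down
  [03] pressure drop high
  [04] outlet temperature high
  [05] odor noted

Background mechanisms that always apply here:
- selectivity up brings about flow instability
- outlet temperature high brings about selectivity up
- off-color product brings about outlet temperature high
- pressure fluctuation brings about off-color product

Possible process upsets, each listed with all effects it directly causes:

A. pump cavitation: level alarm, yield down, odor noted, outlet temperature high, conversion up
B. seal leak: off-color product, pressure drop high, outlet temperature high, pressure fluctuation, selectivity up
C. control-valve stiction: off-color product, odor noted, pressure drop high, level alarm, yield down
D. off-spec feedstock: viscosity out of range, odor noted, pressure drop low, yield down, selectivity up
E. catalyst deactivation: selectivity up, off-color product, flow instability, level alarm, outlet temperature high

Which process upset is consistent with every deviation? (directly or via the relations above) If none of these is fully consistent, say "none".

Testing each hypothesis:
(A) pump cavitation — off-color product ✗; yield down ✓; pressure drop high ✗; outlet temperature high ✓; odor noted ✓
(B) seal leak — off-color product ✓; yield down ✗; pressure drop high ✓; outlet temperature high ✓; odor noted ✗
(C) control-valve stiction — accounts for every observation (outlet temperature high via off-color product → outlet temperature high)
(D) off-spec feedstock — off-color product ✗; yield down ✓; pressure drop high ✗; outlet temperature high ✗; odor noted ✓
(E) catalyst deactivation — off-color product ✓; yield down ✗; pressure drop high ✗; outlet temperature high ✓; odor noted ✗
(C) alone accounts for all the evidence.

C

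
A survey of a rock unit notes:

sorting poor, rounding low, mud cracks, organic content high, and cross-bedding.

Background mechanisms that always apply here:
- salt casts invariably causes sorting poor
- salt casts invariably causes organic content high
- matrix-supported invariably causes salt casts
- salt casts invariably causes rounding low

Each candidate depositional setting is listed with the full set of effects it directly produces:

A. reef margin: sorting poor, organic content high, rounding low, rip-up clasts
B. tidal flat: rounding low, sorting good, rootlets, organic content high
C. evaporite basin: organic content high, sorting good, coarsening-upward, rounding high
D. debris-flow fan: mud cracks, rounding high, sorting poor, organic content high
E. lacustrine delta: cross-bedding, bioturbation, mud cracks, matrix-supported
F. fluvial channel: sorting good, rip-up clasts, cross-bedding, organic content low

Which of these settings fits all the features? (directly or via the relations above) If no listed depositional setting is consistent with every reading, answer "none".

E

Per-candidate check:
(A) reef margin — sorting poor +; rounding low +; mud cracks -; organic content high +; cross-bedding -
(B) tidal flat — fails on sorting poor, mud cracks, cross-bedding (predicts sorting good, not sorting poor)
(C) evaporite basin — fails on sorting poor, rounding low, mud cracks, cross-bedding (predicts sorting good, not sorting poor; predicts rounding high, not rounding low)
(D) debris-flow fan — fails on rounding low, cross-bedding (predicts rounding high, not rounding low)
(E) lacustrine delta — accounts for every observation (sorting poor through matrix-supported → salt casts → sorting poor)
(F) fluvial channel — sorting poor -; rounding low -; mud cracks -; organic content high -; cross-bedding +
(E) is the only candidate with no mismatches.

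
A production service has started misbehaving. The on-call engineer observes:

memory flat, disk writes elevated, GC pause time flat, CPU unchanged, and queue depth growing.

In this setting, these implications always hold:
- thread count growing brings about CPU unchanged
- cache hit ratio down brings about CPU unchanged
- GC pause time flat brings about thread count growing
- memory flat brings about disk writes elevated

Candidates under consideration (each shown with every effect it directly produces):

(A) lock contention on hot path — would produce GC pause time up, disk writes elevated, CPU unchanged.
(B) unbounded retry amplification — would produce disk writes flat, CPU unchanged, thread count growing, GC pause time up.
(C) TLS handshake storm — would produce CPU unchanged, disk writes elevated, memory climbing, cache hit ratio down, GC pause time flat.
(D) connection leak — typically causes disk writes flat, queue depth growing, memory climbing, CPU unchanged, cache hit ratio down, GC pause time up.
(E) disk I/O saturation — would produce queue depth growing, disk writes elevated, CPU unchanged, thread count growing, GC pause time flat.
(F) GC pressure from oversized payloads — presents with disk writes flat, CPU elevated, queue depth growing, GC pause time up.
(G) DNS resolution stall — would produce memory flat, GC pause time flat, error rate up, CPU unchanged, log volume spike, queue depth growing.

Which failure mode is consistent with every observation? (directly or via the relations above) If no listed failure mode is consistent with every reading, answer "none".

Per-candidate check:
(A) lock contention on hot path — memory flat -; disk writes elevated +; GC pause time flat -; CPU unchanged +; queue depth growing -
(B) unbounded retry amplification — fails on memory flat, disk writes elevated, GC pause time flat, queue depth growing (predicts disk writes flat, not disk writes elevated; predicts GC pause time up, not GC pause time flat)
(C) TLS handshake storm — memory flat -; disk writes elevated +; GC pause time flat +; CPU unchanged +; queue depth growing -
(D) connection leak — memory flat -; disk writes elevated -; GC pause time flat -; CPU unchanged +; queue depth growing +
(E) disk I/O saturation — does not account for memory flat
(F) GC pressure from oversized payloads — fails on memory flat, disk writes elevated, GC pause time flat, CPU unchanged (predicts disk writes flat, not disk writes elevated; predicts GC pause time up, not GC pause time flat; predicts CPU elevated, not CPU unchanged)
(G) DNS resolution stall — memory flat +; disk writes elevated + (via memory flat → disk writes elevated); GC pause time flat +; CPU unchanged +; queue depth growing +
Only (G) is consistent with every observation.

G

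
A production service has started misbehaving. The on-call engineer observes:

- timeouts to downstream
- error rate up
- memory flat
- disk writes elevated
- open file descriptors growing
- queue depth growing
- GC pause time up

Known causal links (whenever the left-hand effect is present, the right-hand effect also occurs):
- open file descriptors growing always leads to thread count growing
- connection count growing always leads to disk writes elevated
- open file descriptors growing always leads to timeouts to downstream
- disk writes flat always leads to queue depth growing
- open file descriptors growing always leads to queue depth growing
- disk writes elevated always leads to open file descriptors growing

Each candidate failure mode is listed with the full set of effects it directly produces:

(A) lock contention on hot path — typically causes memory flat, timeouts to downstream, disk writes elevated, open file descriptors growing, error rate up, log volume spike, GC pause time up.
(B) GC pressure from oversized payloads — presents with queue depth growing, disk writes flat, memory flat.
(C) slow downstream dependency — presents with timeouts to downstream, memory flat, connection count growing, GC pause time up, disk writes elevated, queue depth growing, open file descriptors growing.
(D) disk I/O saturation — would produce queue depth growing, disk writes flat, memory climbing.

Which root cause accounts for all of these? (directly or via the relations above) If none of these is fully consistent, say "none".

Per-candidate check:
(A) lock contention on hot path — accounts for every observation (queue depth growing through open file descriptors growing → queue depth growing)
(B) GC pressure from oversized payloads — fails on timeouts to downstream, error rate up, disk writes elevated, open file descriptors growing, GC pause time up (predicts disk writes flat, not disk writes elevated)
(C) slow downstream dependency — timeouts to downstream +; error rate up -; memory flat +; disk writes elevated +; open file descriptors growing +; queue depth growing +; GC pause time up +
(D) disk I/O saturation — timeouts to downstream -; error rate up -; memory flat -; disk writes elevated -; open file descriptors growing -; queue depth growing +; GC pause time up -
(A) is the only candidate with no mismatches.

A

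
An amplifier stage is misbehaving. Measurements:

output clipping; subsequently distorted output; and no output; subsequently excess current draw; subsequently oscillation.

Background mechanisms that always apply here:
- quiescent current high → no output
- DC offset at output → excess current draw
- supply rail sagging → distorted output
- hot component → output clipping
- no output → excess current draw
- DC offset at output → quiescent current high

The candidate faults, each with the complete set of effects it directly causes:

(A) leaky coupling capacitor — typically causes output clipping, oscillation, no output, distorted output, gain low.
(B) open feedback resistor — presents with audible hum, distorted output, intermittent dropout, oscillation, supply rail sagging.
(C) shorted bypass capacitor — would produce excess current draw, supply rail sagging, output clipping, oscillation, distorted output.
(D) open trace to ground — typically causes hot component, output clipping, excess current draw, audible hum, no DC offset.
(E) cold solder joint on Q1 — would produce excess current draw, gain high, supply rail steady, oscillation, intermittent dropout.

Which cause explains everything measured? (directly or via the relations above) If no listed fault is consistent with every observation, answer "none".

For each candidate, compare predicted effects to what was observed:
(A) leaky coupling capacitor — output clipping yes; distorted output yes; no output yes; excess current draw yes (by no output → excess current draw); oscillation yes
(B) open feedback resistor — output clipping NO; distorted output yes; no output NO; excess current draw NO; oscillation yes
(C) shorted bypass capacitor — does not account for no output
(D) open trace to ground — output clipping yes; distorted output NO; no output NO; excess current draw yes; oscillation NO
(E) cold solder joint on Q1 — output clipping NO; distorted output NO; no output NO; excess current draw yes; oscillation yes
(A) alone accounts for all the evidence.

A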